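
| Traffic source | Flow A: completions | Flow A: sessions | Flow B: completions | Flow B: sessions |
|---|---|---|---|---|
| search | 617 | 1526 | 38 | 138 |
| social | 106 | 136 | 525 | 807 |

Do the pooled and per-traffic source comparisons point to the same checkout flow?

Search: Flow A 617/1526 = 40.4%, Flow B 38/138 = 27.5% → Flow A
Social: Flow A 106/136 = 77.9%, Flow B 525/807 = 65.1% → Flow A
Overall: Flow A 723/1662 = 43.5%, Flow B 563/945 = 59.6% → Flow B
Flow A wins each traffic group but Flow B wins overall — the comparison reverses. Flow A's sessions skew toward search, which has a lower base rate.

No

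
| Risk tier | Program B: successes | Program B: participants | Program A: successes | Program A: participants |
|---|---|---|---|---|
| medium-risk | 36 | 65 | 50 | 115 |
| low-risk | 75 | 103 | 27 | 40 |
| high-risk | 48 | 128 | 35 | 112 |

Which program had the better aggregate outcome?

Program B

Medium-risk: Program B 36/65 = 55.4%, Program A 50/115 = 43.5% → Program B
Low-risk: Program B 75/103 = 72.8%, Program A 27/40 = 67.5% → Program B
High-risk: Program B 48/128 = 37.5%, Program A 35/112 = 31.2% → Program B
Overall: Program B 159/296 = 53.7%, Program A 112/267 = 41.9% → Program B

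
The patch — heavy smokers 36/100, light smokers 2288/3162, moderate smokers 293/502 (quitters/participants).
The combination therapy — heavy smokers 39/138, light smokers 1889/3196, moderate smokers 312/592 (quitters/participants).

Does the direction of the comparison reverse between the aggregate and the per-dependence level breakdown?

No

Heavy smokers: the patch 36/100 = 36.0%, the combination therapy 39/138 = 28.3% → the patch
Light smokers: the patch 2288/3162 = 72.4%, the combination therapy 1889/3196 = 59.1% → the patch
Moderate smokers: the patch 293/502 = 58.4%, the combination therapy 312/592 = 52.7% → the patch
Overall: the patch 2617/3764 = 69.5%, the combination therapy 2240/3926 = 57.1% → the patch
The patch wins overall and in every dependence group — no reversal.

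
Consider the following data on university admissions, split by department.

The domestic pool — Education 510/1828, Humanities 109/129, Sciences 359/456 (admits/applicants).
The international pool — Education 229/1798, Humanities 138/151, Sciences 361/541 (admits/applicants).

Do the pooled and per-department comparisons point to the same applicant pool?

Education: the domestic pool 510/1828 = 27.9%, the international pool 229/1798 = 12.7% → the domestic pool
Humanities: the domestic pool 109/129 = 84.5%, the international pool 138/151 = 91.4% → the international pool
Sciences: the domestic pool 359/456 = 78.7%, the international pool 361/541 = 66.7% → the domestic pool
Overall: the domestic pool 978/2413 = 40.5%, the international pool 728/2490 = 29.2% → the domestic pool
Neither sweeps: the domestic pool wins 2 of 3 groups, the international pool wins 1. The domestic pool wins overall but not every group — no Simpson reversal.

No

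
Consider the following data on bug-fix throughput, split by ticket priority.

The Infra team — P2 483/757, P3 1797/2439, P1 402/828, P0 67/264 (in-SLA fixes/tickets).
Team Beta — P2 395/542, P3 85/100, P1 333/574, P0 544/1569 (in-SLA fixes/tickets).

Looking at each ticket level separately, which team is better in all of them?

P2: the Infra team 483/757 = 63.8%, Team Beta 395/542 = 72.9% → Team Beta
P3: the Infra team 1797/2439 = 73.7%, Team Beta 85/100 = 85.0% → Team Beta
P1: the Infra team 402/828 = 48.6%, Team Beta 333/574 = 58.0% → Team Beta
P0: the Infra team 67/264 = 25.4%, Team Beta 544/1569 = 34.7% → Team Beta
Team Beta has the higher rate in all 4 groups.

Team Beta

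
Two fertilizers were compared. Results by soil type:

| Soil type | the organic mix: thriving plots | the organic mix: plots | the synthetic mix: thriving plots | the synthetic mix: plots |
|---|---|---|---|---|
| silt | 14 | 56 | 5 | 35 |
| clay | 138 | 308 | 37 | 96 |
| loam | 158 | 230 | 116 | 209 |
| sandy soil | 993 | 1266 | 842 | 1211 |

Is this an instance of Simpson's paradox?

No

Silt: the organic mix 14/56 = 25.0%, the synthetic mix 5/35 = 14.3% → the organic mix
Clay: the organic mix 138/308 = 44.8%, the synthetic mix 37/96 = 38.5% → the organic mix
Loam: the organic mix 158/230 = 68.7%, the synthetic mix 116/209 = 55.5% → the organic mix
Sandy soil: the organic mix 993/1266 = 78.4%, the synthetic mix 842/1211 = 69.5% → the organic mix
Overall: the organic mix 1303/1860 = 70.1%, the synthetic mix 1000/1551 = 64.5% → the organic mix
The organic mix wins overall and in every soil group — no reversal.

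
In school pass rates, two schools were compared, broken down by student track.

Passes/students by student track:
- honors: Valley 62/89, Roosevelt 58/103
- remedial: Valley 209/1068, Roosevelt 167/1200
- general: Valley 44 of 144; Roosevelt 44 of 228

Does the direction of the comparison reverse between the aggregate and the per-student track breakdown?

Honors: Valley 62/89 = 69.7%, Roosevelt 58/103 = 56.3% → Valley
Remedial: Valley 209/1068 = 19.6%, Roosevelt 167/1200 = 13.9% → Valley
General: Valley 44/144 = 30.6%, Roosevelt 44/228 = 19.3% → Valley
Overall: Valley 315/1301 = 24.2%, Roosevelt 269/1531 = 17.6% → Valley
Valley wins overall and in every student group — no reversal.

No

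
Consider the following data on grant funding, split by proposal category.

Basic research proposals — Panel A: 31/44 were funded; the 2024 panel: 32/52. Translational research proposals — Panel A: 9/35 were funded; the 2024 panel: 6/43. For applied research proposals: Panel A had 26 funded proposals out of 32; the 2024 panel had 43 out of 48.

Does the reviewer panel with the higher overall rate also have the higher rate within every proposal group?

Basic research: Panel A 31/44 = 70.5%, the 2024 panel 32/52 = 61.5% → Panel A
Translational research: Panel A 9/35 = 25.7%, the 2024 panel 6/43 = 14.0% → Panel A
Applied research: Panel A 26/32 = 81.2%, the 2024 panel 43/48 = 89.6% → the 2024 panel
Overall: Panel A 66/111 = 59.5%, the 2024 panel 81/143 = 56.6% → Panel A
Neither sweeps: Panel A wins 2 of 3 groups, the 2024 panel wins 1. Panel A wins overall but not every group — no Simpson reversal.

No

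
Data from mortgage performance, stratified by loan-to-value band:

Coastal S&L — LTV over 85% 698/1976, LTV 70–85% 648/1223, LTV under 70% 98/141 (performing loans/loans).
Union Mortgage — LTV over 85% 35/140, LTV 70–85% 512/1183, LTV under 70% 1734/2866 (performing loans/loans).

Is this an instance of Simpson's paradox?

Yes

LTV over 85%: Coastal S&L 698/1976 = 35.3%, Union Mortgage 35/140 = 25.0% → Coastal S&L
LTV 70–85%: Coastal S&L 648/1223 = 53.0%, Union Mortgage 512/1183 = 43.3% → Coastal S&L
LTV under 70%: Coastal S&L 98/141 = 69.5%, Union Mortgage 1734/2866 = 60.5% → Coastal S&L
Overall: Coastal S&L 1444/3340 = 43.2%, Union Mortgage 2281/4189 = 54.5% → Union Mortgage
Coastal S&L wins each loan-to-value group but Union Mortgage wins overall — the comparison reverses. Coastal S&L's loans skew toward LTV over 85%, which has a lower base rate.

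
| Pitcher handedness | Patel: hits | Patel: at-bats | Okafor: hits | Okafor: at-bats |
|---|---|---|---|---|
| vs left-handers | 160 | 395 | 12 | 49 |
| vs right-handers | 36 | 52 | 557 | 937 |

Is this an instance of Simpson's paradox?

Vs left-handers: Patel 160/395 = 40.5%, Okafor 12/49 = 24.5% → Patel
Vs right-handers: Patel 36/52 = 69.2%, Okafor 557/937 = 59.4% → Patel
Overall: Patel 196/447 = 43.8%, Okafor 569/986 = 57.7% → Okafor
Patel wins each pitcher group but Okafor wins overall — the comparison reverses. Patel's at-bats skew toward vs left-handers, which has a lower base rate.

Yes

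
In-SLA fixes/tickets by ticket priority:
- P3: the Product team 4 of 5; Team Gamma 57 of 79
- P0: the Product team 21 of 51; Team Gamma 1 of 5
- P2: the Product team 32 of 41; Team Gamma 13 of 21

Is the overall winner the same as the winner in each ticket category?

P3: the Product team 4/5 = 80.0%, Team Gamma 57/79 = 72.2% → the Product team
P0: the Product team 21/51 = 41.2%, Team Gamma 1/5 = 20.0% → the Product team
P2: the Product team 32/41 = 78.0%, Team Gamma 13/21 = 61.9% → the Product team
Overall: the Product team 57/97 = 58.8%, Team Gamma 71/105 = 67.6% → Team Gamma
The Product team wins each ticket group but Team Gamma wins overall — the comparison reverses. The Product team's tickets skew toward P0, which has a lower base rate.

No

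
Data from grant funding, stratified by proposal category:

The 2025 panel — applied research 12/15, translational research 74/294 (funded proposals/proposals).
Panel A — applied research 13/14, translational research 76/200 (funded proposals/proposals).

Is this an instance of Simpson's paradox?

Applied research: the 2025 panel 12/15 = 80.0%, Panel A 13/14 = 92.9% → Panel A
Translational research: the 2025 panel 74/294 = 25.2%, Panel A 76/200 = 38.0% → Panel A
Overall: the 2025 panel 86/309 = 27.8%, Panel A 89/214 = 41.6% → Panel A
Panel A wins overall and in every proposal group — no reversal.

No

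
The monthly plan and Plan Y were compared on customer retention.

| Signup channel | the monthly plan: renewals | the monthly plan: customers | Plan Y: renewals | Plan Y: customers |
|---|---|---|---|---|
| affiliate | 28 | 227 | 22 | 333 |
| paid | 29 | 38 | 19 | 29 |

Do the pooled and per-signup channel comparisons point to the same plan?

Yes

Affiliate: the monthly plan 28/227 = 12.3%, Plan Y 22/333 = 6.6% → the monthly plan
Paid: the monthly plan 29/38 = 76.3%, Plan Y 19/29 = 65.5% → the monthly plan
Overall: the monthly plan 57/265 = 21.5%, Plan Y 41/362 = 11.3% → the monthly plan
The monthly plan wins overall and in every signup group — no reversal.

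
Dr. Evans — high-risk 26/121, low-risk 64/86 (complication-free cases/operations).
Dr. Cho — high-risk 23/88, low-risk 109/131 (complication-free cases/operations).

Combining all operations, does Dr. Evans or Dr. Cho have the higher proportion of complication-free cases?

Dr. Cho

High-risk: Dr. Evans 26/121 = 21.5%, Dr. Cho 23/88 = 26.1% → Dr. Cho
Low-risk: Dr. Evans 64/86 = 74.4%, Dr. Cho 109/131 = 83.2% → Dr. Cho
Overall: Dr. Evans 90/207 = 43.5%, Dr. Cho 132/219 = 60.3% → Dr. Cho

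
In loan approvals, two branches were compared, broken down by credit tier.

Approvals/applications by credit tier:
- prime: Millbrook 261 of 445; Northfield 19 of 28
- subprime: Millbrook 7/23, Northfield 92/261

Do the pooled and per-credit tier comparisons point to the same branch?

No

Prime: Millbrook 261/445 = 58.7%, Northfield 19/28 = 67.9% → Northfield
Subprime: Millbrook 7/23 = 30.4%, Northfield 92/261 = 35.2% → Northfield
Overall: Millbrook 268/468 = 57.3%, Northfield 111/289 = 38.4% → Millbrook
Northfield wins each credit group but Millbrook wins overall — the comparison reverses. Northfield's applications skew toward subprime, which has a lower base rate.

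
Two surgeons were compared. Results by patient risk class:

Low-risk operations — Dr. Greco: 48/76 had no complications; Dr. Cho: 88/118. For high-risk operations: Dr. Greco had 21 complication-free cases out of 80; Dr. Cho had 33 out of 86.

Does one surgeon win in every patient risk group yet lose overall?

No

Low-risk: Dr. Greco 48/76 = 63.2%, Dr. Cho 88/118 = 74.6% → Dr. Cho
High-risk: Dr. Greco 21/80 = 26.2%, Dr. Cho 33/86 = 38.4% → Dr. Cho
Overall: Dr. Greco 69/156 = 44.2%, Dr. Cho 121/204 = 59.3% → Dr. Cho
Dr. Cho wins overall and in every patient risk group — no reversal.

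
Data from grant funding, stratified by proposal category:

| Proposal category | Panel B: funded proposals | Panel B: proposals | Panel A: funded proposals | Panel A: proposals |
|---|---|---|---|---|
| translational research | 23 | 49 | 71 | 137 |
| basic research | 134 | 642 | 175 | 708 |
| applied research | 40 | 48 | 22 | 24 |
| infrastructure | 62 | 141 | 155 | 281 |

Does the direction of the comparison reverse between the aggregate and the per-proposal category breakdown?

No

Translational research: Panel B 23/49 = 46.9%, Panel A 71/137 = 51.8% → Panel A
Basic research: Panel B 134/642 = 20.9%, Panel A 175/708 = 24.7% → Panel A
Applied research: Panel B 40/48 = 83.3%, Panel A 22/24 = 91.7% → Panel A
Infrastructure: Panel B 62/141 = 44.0%, Panel A 155/281 = 55.2% → Panel A
Overall: Panel B 259/880 = 29.4%, Panel A 423/1150 = 36.8% → Panel A
Panel A wins overall and in every proposal group — no reversal.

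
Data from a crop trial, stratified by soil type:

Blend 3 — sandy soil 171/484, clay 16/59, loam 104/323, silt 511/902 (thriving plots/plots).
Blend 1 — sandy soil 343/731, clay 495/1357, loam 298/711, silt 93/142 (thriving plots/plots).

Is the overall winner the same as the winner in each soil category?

Sandy soil: Blend 3 171/484 = 35.3%, Blend 1 343/731 = 46.9% → Blend 1
Clay: Blend 3 16/59 = 27.1%, Blend 1 495/1357 = 36.5% → Blend 1
Loam: Blend 3 104/323 = 32.2%, Blend 1 298/711 = 41.9% → Blend 1
Silt: Blend 3 511/902 = 56.7%, Blend 1 93/142 = 65.5% → Blend 1
Overall: Blend 3 802/1768 = 45.4%, Blend 1 1229/2941 = 41.8% → Blend 3
Blend 1 wins each soil group but Blend 3 wins overall — the comparison reverses. Blend 1's plots skew toward clay, which has a lower base rate.

No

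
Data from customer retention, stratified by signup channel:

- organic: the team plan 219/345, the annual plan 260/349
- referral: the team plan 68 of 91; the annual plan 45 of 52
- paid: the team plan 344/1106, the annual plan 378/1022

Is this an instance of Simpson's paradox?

No

Organic: the team plan 219/345 = 63.5%, the annual plan 260/349 = 74.5% → the annual plan
Referral: the team plan 68/91 = 74.7%, the annual plan 45/52 = 86.5% → the annual plan
Paid: the team plan 344/1106 = 31.1%, the annual plan 378/1022 = 37.0% → the annual plan
Overall: the team plan 631/1542 = 40.9%, the annual plan 683/1423 = 48.0% → the annual plan
The annual plan wins overall and in every signup group — no reversal.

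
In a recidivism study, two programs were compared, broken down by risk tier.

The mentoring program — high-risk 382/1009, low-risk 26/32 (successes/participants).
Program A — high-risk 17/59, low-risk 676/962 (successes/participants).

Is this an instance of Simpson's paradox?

High-risk: the mentoring program 382/1009 = 37.9%, Program A 17/59 = 28.8% → the mentoring program
Low-risk: the mentoring program 26/32 = 81.2%, Program A 676/962 = 70.3% → the mentoring program
Overall: the mentoring program 408/1041 = 39.2%, Program A 693/1021 = 67.9% → Program A
The mentoring program wins each risk group but Program A wins overall — the comparison reverses. The mentoring program's participants skew toward high-risk, which has a lower base rate.

Yes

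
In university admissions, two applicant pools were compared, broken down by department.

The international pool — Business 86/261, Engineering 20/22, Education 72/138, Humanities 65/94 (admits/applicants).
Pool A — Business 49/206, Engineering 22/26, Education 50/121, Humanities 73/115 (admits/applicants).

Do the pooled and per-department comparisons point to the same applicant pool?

Business: the international pool 86/261 = 33.0%, Pool A 49/206 = 23.8% → the international pool
Engineering: the international pool 20/22 = 90.9%, Pool A 22/26 = 84.6% → the international pool
Education: the international pool 72/138 = 52.2%, Pool A 50/121 = 41.3% → the international pool
Humanities: the international pool 65/94 = 69.1%, Pool A 73/115 = 63.5% → the international pool
Overall: the international pool 243/515 = 47.2%, Pool A 194/468 = 41.5% → the international pool
The international pool wins overall and in every department group — no reversal.

Yes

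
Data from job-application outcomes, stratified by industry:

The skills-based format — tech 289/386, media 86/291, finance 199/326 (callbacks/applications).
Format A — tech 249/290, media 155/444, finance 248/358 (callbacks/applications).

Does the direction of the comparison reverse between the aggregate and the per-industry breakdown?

Tech: the skills-based format 289/386 = 74.9%, Format A 249/290 = 85.9% → Format A
Media: the skills-based format 86/291 = 29.6%, Format A 155/444 = 34.9% → Format A
Finance: the skills-based format 199/326 = 61.0%, Format A 248/358 = 69.3% → Format A
Overall: the skills-based format 574/1003 = 57.2%, Format A 652/1092 = 59.7% → Format A
Format A wins overall and in every industry group — no reversal.

No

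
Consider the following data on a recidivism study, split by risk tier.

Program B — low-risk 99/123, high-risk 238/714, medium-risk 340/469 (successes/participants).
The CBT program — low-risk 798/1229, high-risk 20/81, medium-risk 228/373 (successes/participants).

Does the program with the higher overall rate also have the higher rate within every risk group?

Low-risk: Program B 99/123 = 80.5%, the CBT program 798/1229 = 64.9% → Program B
High-risk: Program B 238/714 = 33.3%, the CBT program 20/81 = 24.7% → Program B
Medium-risk: Program B 340/469 = 72.5%, the CBT program 228/373 = 61.1% → Program B
Overall: Program B 677/1306 = 51.8%, the CBT program 1046/1683 = 62.2% → the CBT program
Program B wins each risk group but the CBT program wins overall — the comparison reverses. Program B's participants skew toward high-risk, which has a lower base rate.

No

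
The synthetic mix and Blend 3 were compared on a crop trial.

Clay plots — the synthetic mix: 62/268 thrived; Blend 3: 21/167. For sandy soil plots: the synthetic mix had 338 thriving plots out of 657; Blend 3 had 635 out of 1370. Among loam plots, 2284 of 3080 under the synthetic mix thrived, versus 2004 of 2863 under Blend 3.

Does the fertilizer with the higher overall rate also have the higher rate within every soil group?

Yes

Clay: the synthetic mix 62/268 = 23.1%, Blend 3 21/167 = 12.6% → the synthetic mix
Sandy soil: the synthetic mix 338/657 = 51.4%, Blend 3 635/1370 = 46.4% → the synthetic mix
Loam: the synthetic mix 2284/3080 = 74.2%, Blend 3 2004/2863 = 70.0% → the synthetic mix
Overall: the synthetic mix 2684/4005 = 67.0%, Blend 3 2660/4400 = 60.5% → the synthetic mix
The synthetic mix wins overall and in every soil group — no reversal.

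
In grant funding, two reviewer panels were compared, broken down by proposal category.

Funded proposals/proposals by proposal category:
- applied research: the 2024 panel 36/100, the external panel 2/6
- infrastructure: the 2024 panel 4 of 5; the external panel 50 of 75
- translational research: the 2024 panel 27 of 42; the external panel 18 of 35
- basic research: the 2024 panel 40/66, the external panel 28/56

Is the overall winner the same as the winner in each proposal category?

No

Applied research: the 2024 panel 36/100 = 36.0%, the external panel 2/6 = 33.3% → the 2024 panel
Infrastructure: the 2024 panel 4/5 = 80.0%, the external panel 50/75 = 66.7% → the 2024 panel
Translational research: the 2024 panel 27/42 = 64.3%, the external panel 18/35 = 51.4% → the 2024 panel
Basic research: the 2024 panel 40/66 = 60.6%, the external panel 28/56 = 50.0% → the 2024 panel
Overall: the 2024 panel 107/213 = 50.2%, the external panel 98/172 = 57.0% → the external panel
The 2024 panel wins each proposal group but the external panel wins overall — the comparison reverses. The 2024 panel's proposals skew toward applied research, which has a lower base rate.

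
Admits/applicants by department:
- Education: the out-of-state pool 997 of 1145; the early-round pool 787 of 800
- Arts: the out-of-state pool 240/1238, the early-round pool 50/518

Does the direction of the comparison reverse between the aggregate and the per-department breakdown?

No

Education: the out-of-state pool 997/1145 = 87.1%, the early-round pool 787/800 = 98.4% → the early-round pool
Arts: the out-of-state pool 240/1238 = 19.4%, the early-round pool 50/518 = 9.7% → the out-of-state pool
Overall: the out-of-state pool 1237/2383 = 51.9%, the early-round pool 837/1318 = 63.5% → the early-round pool
Neither sweeps: the out-of-state pool wins 1 of 2 groups, the early-round pool wins 1. The early-round pool wins overall but not every group — no Simpson reversal.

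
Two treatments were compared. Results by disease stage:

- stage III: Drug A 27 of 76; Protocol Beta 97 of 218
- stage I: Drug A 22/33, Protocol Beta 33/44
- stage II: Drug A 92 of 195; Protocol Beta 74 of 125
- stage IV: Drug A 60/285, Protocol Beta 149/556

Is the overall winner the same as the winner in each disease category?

Stage III: Drug A 27/76 = 35.5%, Protocol Beta 97/218 = 44.5% → Protocol Beta
Stage I: Drug A 22/33 = 66.7%, Protocol Beta 33/44 = 75.0% → Protocol Beta
Stage II: Drug A 92/195 = 47.2%, Protocol Beta 74/125 = 59.2% → Protocol Beta
Stage IV: Drug A 60/285 = 21.1%, Protocol Beta 149/556 = 26.8% → Protocol Beta
Overall: Drug A 201/589 = 34.1%, Protocol Beta 353/943 = 37.4% → Protocol Beta
Protocol Beta wins overall and in every disease group — no reversal.

Yes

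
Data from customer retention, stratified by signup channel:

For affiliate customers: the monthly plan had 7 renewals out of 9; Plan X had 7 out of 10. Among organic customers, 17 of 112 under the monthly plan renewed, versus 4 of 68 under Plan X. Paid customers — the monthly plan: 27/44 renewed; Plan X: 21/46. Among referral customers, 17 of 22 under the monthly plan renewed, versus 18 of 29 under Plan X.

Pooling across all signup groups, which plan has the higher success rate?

Affiliate: the monthly plan 7/9 = 77.8%, Plan X 7/10 = 70.0% → the monthly plan
Organic: the monthly plan 17/112 = 15.2%, Plan X 4/68 = 5.9% → the monthly plan
Paid: the monthly plan 27/44 = 61.4%, Plan X 21/46 = 45.7% → the monthly plan
Referral: the monthly plan 17/22 = 77.3%, Plan X 18/29 = 62.1% → the monthly plan
Overall: the monthly plan 68/187 = 36.4%, Plan X 50/153 = 32.7% → the monthly plan

the monthly plan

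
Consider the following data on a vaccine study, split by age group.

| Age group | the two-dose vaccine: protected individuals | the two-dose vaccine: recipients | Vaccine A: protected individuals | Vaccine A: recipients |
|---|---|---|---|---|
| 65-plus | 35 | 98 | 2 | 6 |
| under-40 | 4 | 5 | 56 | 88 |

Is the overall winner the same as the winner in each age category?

65-plus: the two-dose vaccine 35/98 = 35.7%, Vaccine A 2/6 = 33.3% → the two-dose vaccine
Under-40: the two-dose vaccine 4/5 = 80.0%, Vaccine A 56/88 = 63.6% → the two-dose vaccine
Overall: the two-dose vaccine 39/103 = 37.9%, Vaccine A 58/94 = 61.7% → Vaccine A
The two-dose vaccine wins each age group but Vaccine A wins overall — the comparison reverses. The two-dose vaccine's recipients skew toward 65-plus, which has a lower base rate.

No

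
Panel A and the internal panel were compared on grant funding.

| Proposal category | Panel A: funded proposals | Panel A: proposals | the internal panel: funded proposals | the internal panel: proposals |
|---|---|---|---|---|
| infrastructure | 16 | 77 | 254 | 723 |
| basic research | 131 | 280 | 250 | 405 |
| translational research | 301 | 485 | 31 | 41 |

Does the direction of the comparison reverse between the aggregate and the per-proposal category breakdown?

Infrastructure: Panel A 16/77 = 20.8%, the internal panel 254/723 = 35.1% → the internal panel
Basic research: Panel A 131/280 = 46.8%, the internal panel 250/405 = 61.7% → the internal panel
Translational research: Panel A 301/485 = 62.1%, the internal panel 31/41 = 75.6% → the internal panel
Overall: Panel A 448/842 = 53.2%, the internal panel 535/1169 = 45.8% → Panel A
The internal panel wins each proposal group but Panel A wins overall — the comparison reverses. The internal panel's proposals skew toward infrastructure, which has a lower base rate.

Yes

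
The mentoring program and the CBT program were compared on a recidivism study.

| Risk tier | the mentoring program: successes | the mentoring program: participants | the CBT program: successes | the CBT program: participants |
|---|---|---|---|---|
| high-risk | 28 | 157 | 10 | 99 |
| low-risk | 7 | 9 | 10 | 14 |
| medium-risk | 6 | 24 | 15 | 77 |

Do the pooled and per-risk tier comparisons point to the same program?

Yes

High-risk: the mentoring program 28/157 = 17.8%, the CBT program 10/99 = 10.1% → the mentoring program
Low-risk: the mentoring program 7/9 = 77.8%, the CBT program 10/14 = 71.4% → the mentoring program
Medium-risk: the mentoring program 6/24 = 25.0%, the CBT program 15/77 = 19.5% → the mentoring program
Overall: the mentoring program 41/190 = 21.6%, the CBT program 35/190 = 18.4% → the mentoring program
The mentoring program wins overall and in every risk group — no reversal.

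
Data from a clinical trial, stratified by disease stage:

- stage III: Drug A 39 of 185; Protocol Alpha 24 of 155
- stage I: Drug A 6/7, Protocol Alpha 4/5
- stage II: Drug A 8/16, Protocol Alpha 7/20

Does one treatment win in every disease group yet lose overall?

No

Stage III: Drug A 39/185 = 21.1%, Protocol Alpha 24/155 = 15.5% → Drug A
Stage I: Drug A 6/7 = 85.7%, Protocol Alpha 4/5 = 80.0% → Drug A
Stage II: Drug A 8/16 = 50.0%, Protocol Alpha 7/20 = 35.0% → Drug A
Overall: Drug A 53/208 = 25.5%, Protocol Alpha 35/180 = 19.4% → Drug A
Drug A wins overall and in every disease group — no reversal.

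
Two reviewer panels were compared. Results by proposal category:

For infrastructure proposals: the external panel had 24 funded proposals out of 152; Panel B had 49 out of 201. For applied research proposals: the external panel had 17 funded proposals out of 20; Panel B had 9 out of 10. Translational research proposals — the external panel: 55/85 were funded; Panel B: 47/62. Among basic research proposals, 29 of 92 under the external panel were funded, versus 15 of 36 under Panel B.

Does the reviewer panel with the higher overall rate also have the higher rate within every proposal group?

Infrastructure: the external panel 24/152 = 15.8%, Panel B 49/201 = 24.4% → Panel B
Applied research: the external panel 17/20 = 85.0%, Panel B 9/10 = 90.0% → Panel B
Translational research: the external panel 55/85 = 64.7%, Panel B 47/62 = 75.8% → Panel B
Basic research: the external panel 29/92 = 31.5%, Panel B 15/36 = 41.7% → Panel B
Overall: the external panel 125/349 = 35.8%, Panel B 120/309 = 38.8% → Panel B
Panel B wins overall and in every proposal group — no reversal.

Yes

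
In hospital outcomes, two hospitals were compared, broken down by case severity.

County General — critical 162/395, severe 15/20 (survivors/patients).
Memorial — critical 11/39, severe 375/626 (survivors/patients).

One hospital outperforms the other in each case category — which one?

Critical: County General 162/395 = 41.0%, Memorial 11/39 = 28.2% → County General
Severe: County General 15/20 = 75.0%, Memorial 375/626 = 59.9% → County General
County General has the higher rate in both groups.

County General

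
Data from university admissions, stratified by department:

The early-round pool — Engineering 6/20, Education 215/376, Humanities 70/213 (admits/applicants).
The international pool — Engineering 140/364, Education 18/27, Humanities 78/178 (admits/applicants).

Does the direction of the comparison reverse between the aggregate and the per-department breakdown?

Yes

Engineering: the early-round pool 6/20 = 30.0%, the international pool 140/364 = 38.5% → the international pool
Education: the early-round pool 215/376 = 57.2%, the international pool 18/27 = 66.7% → the international pool
Humanities: the early-round pool 70/213 = 32.9%, the international pool 78/178 = 43.8% → the international pool
Overall: the early-round pool 291/609 = 47.8%, the international pool 236/569 = 41.5% → the early-round pool
The international pool wins each department group but the early-round pool wins overall — the comparison reverses. The international pool's applicants skew toward Engineering, which has a lower base rate.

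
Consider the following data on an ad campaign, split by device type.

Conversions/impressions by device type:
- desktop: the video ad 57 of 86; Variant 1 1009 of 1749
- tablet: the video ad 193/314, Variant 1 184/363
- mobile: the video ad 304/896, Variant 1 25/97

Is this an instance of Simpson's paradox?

Desktop: the video ad 57/86 = 66.3%, Variant 1 1009/1749 = 57.7% → the video ad
Tablet: the video ad 193/314 = 61.5%, Variant 1 184/363 = 50.7% → the video ad
Mobile: the video ad 304/896 = 33.9%, Variant 1 25/97 = 25.8% → the video ad
Overall: the video ad 554/1296 = 42.7%, Variant 1 1218/2209 = 55.1% → Variant 1
The video ad wins each device group but Variant 1 wins overall — the comparison reverses. The video ad's impressions skew toward mobile, which has a lower base rate.

Yes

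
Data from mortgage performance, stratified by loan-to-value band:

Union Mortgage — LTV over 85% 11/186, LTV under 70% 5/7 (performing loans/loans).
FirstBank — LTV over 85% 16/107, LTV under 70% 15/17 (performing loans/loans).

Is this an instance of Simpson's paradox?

LTV over 85%: Union Mortgage 11/186 = 5.9%, FirstBank 16/107 = 15.0% → FirstBank
LTV under 70%: Union Mortgage 5/7 = 71.4%, FirstBank 15/17 = 88.2% → FirstBank
Overall: Union Mortgage 16/193 = 8.3%, FirstBank 31/124 = 25.0% → FirstBank
FirstBank wins overall and in every loan-to-value group — no reversal.

No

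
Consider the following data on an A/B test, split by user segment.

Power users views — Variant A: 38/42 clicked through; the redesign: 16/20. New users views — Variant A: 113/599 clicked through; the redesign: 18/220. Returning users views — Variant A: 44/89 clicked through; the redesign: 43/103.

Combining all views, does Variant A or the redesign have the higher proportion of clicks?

Power users: Variant A 38/42 = 90.5%, the redesign 16/20 = 80.0% → Variant A
New users: Variant A 113/599 = 18.9%, the redesign 18/220 = 8.2% → Variant A
Returning users: Variant A 44/89 = 49.4%, the redesign 43/103 = 41.7% → Variant A
Overall: Variant A 195/730 = 26.7%, the redesign 77/343 = 22.4% → Variant A

Variant A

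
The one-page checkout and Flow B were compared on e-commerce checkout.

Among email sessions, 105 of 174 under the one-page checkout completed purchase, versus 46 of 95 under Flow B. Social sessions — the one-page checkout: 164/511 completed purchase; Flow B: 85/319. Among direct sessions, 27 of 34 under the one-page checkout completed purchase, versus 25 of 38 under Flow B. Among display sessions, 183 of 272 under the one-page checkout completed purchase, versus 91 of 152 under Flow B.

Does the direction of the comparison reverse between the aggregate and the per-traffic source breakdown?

Email: the one-page checkout 105/174 = 60.3%, Flow B 46/95 = 48.4% → the one-page checkout
Social: the one-page checkout 164/511 = 32.1%, Flow B 85/319 = 26.6% → the one-page checkout
Direct: the one-page checkout 27/34 = 79.4%, Flow B 25/38 = 65.8% → the one-page checkout
Display: the one-page checkout 183/272 = 67.3%, Flow B 91/152 = 59.9% → the one-page checkout
Overall: the one-page checkout 479/991 = 48.3%, Flow B 247/604 = 40.9% → the one-page checkout
The one-page checkout wins overall and in every traffic group — no reversal.

No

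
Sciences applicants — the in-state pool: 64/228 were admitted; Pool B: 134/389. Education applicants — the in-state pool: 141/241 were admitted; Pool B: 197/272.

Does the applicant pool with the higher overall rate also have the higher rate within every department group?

Sciences: the in-state pool 64/228 = 28.1%, Pool B 134/389 = 34.4% → Pool B
Education: the in-state pool 141/241 = 58.5%, Pool B 197/272 = 72.4% → Pool B
Overall: the in-state pool 205/469 = 43.7%, Pool B 331/661 = 50.1% → Pool B
Pool B wins overall and in every department group — no reversal.

Yes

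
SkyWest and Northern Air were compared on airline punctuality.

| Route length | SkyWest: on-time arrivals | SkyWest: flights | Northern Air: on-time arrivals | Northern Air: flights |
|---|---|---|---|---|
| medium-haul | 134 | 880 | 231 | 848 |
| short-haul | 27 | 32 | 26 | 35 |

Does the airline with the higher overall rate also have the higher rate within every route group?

No

Medium-haul: SkyWest 134/880 = 15.2%, Northern Air 231/848 = 27.2% → Northern Air
Short-haul: SkyWest 27/32 = 84.4%, Northern Air 26/35 = 74.3% → SkyWest
Overall: SkyWest 161/912 = 17.7%, Northern Air 257/883 = 29.1% → Northern Air
Neither sweeps: SkyWest wins 1 of 2 groups, Northern Air wins 1. Northern Air wins overall but not every group — no Simpson reversal.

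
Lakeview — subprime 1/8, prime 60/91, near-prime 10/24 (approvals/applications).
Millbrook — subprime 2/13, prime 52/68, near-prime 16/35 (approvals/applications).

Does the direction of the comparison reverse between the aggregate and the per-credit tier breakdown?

Subprime: Lakeview 1/8 = 12.5%, Millbrook 2/13 = 15.4% → Millbrook
Prime: Lakeview 60/91 = 65.9%, Millbrook 52/68 = 76.5% → Millbrook
Near-prime: Lakeview 10/24 = 41.7%, Millbrook 16/35 = 45.7% → Millbrook
Overall: Lakeview 71/123 = 57.7%, Millbrook 70/116 = 60.3% → Millbrook
Millbrook wins overall and in every credit group — no reversal.

No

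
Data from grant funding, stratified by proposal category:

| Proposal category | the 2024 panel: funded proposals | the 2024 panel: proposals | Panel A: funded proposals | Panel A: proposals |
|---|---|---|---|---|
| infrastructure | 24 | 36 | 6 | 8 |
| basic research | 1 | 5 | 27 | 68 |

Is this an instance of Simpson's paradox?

Infrastructure: the 2024 panel 24/36 = 66.7%, Panel A 6/8 = 75.0% → Panel A
Basic research: the 2024 panel 1/5 = 20.0%, Panel A 27/68 = 39.7% → Panel A
Overall: the 2024 panel 25/41 = 61.0%, Panel A 33/76 = 43.4% → the 2024 panel
Panel A wins each proposal group but the 2024 panel wins overall — the comparison reverses. Panel A's proposals skew toward basic research, which has a lower base rate.

Yes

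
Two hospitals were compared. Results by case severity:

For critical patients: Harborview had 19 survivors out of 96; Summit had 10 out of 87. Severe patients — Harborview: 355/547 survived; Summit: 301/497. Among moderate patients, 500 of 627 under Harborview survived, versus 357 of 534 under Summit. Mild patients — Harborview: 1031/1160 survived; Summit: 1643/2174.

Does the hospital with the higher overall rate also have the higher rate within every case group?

Yes

Critical: Harborview 19/96 = 19.8%, Summit 10/87 = 11.5% → Harborview
Severe: Harborview 355/547 = 64.9%, Summit 301/497 = 60.6% → Harborview
Moderate: Harborview 500/627 = 79.7%, Summit 357/534 = 66.9% → Harborview
Mild: Harborview 1031/1160 = 88.9%, Summit 1643/2174 = 75.6% → Harborview
Overall: Harborview 1905/2430 = 78.4%, Summit 2311/3292 = 70.2% → Harborview
Harborview wins overall and in every case group — no reversal.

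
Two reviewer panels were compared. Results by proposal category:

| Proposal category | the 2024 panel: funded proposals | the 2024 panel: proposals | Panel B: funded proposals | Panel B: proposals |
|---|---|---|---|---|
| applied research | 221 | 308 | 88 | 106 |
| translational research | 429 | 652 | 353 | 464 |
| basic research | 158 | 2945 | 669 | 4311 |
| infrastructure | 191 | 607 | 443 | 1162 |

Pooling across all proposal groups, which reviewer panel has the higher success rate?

Panel B

Applied research: the 2024 panel 221/308 = 71.8%, Panel B 88/106 = 83.0% → Panel B
Translational research: the 2024 panel 429/652 = 65.8%, Panel B 353/464 = 76.1% → Panel B
Basic research: the 2024 panel 158/2945 = 5.4%, Panel B 669/4311 = 15.5% → Panel B
Infrastructure: the 2024 panel 191/607 = 31.5%, Panel B 443/1162 = 38.1% → Panel B
Overall: the 2024 panel 999/4512 = 22.1%, Panel B 1553/6043 = 25.7% → Panel B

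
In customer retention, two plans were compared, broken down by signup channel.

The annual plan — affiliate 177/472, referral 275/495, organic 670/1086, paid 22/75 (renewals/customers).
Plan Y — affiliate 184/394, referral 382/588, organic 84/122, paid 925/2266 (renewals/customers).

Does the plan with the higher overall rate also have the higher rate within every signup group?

Affiliate: the annual plan 177/472 = 37.5%, Plan Y 184/394 = 46.7% → Plan Y
Referral: the annual plan 275/495 = 55.6%, Plan Y 382/588 = 65.0% → Plan Y
Organic: the annual plan 670/1086 = 61.7%, Plan Y 84/122 = 68.9% → Plan Y
Paid: the annual plan 22/75 = 29.3%, Plan Y 925/2266 = 40.8% → Plan Y
Overall: the annual plan 1144/2128 = 53.8%, Plan Y 1575/3370 = 46.7% → the annual plan
Plan Y wins each signup group but the annual plan wins overall — the comparison reverses. Plan Y's customers skew toward paid, which has a lower base rate.

No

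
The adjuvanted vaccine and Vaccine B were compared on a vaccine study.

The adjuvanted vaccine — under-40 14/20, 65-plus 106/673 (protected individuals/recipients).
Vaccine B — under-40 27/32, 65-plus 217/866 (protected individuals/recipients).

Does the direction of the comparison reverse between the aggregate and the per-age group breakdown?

No

Under-40: the adjuvanted vaccine 14/20 = 70.0%, Vaccine B 27/32 = 84.4% → Vaccine B
65-plus: the adjuvanted vaccine 106/673 = 15.8%, Vaccine B 217/866 = 25.1% → Vaccine B
Overall: the adjuvanted vaccine 120/693 = 17.3%, Vaccine B 244/898 = 27.2% → Vaccine B
Vaccine B wins overall and in every age group — no reversal.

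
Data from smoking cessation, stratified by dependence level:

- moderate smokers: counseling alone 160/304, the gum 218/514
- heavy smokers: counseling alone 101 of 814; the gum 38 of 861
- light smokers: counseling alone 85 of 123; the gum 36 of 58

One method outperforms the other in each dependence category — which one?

counseling alone

Moderate smokers: counseling alone 160/304 = 52.6%, the gum 218/514 = 42.4% → counseling alone
Heavy smokers: counseling alone 101/814 = 12.4%, the gum 38/861 = 4.4% → counseling alone
Light smokers: counseling alone 85/123 = 69.1%, the gum 36/58 = 62.1% → counseling alone
Counseling alone has the higher rate in all 3 groups.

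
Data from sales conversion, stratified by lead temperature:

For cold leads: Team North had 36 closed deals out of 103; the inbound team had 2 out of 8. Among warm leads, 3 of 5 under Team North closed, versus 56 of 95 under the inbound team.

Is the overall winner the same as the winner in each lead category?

No

Cold: Team North 36/103 = 35.0%, the inbound team 2/8 = 25.0% → Team North
Warm: Team North 3/5 = 60.0%, the inbound team 56/95 = 58.9% → Team North
Overall: Team North 39/108 = 36.1%, the inbound team 58/103 = 56.3% → the inbound team
Team North wins each lead group but the inbound team wins overall — the comparison reverses. Team North's leads skew toward cold, which has a lower base rate.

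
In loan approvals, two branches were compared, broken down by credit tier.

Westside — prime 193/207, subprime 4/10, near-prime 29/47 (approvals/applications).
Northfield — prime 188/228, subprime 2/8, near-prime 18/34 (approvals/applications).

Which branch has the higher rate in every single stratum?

Westside

Prime: Westside 193/207 = 93.2%, Northfield 188/228 = 82.5% → Westside
Subprime: Westside 4/10 = 40.0%, Northfield 2/8 = 25.0% → Westside
Near-prime: Westside 29/47 = 61.7%, Northfield 18/34 = 52.9% → Westside
Westside has the higher rate in all 3 groups.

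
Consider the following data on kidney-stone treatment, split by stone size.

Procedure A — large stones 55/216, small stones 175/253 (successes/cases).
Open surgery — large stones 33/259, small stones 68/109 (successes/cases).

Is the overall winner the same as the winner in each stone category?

Large stones: Procedure A 55/216 = 25.5%, open surgery 33/259 = 12.7% → Procedure A
Small stones: Procedure A 175/253 = 69.2%, open surgery 68/109 = 62.4% → Procedure A
Overall: Procedure A 230/469 = 49.0%, open surgery 101/368 = 27.4% → Procedure A
Procedure A wins overall and in every stone group — no reversal.

Yes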